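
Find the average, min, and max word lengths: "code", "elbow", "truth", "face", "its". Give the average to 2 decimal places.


Lengths: "code"=4, "elbow"=5, "truth"=5, "face"=4, "its"=3
Sum = 21, Count = 5
Average = 21/5 = 4.20
= avg=4.20, min=3, max=5


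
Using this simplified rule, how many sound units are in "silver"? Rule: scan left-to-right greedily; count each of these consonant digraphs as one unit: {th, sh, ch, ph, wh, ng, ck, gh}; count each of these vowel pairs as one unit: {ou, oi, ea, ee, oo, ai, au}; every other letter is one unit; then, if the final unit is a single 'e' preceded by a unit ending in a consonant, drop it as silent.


Word: "silver" (6 letters)
Left-to-right scan:
  (1) 's' (letter)
  (2) 'i' (letter)
  (3) 'l' (letter)
  (4) 'v' (letter)
  (5) 'e' (letter)
  (6) 'r' (letter)
Units from scan: 6
Sound units = 6 units


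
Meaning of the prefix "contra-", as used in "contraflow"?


Prefix: contra-
Example: contraflow (contra- + flow)
Meaning = against


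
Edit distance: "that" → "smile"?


Word 1: "that" (length 4)
Word 2: "smile" (length 5)
One optimal edit sequence (insert/delete/substitute each cost 1):
  1. insert 's'  (+1)
  2. substitute 't' -> 'm'  (+1)
  3. substitute 'h' -> 'i'  (+1)
  4. substitute 'a' -> 'l'  (+1)
  5. substitute 't' -> 'e'  (+1)
Total edit operations: 5
Edit distance = 5


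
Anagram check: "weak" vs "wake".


Word 1: "weak" → sorted: aekw
Word 2: "wake" → sorted: aekw
Same letters? aekw == aekw
Anagram = Yes


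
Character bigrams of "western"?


Word: "western" (length 7)
Number of bigrams = 7 - 2 + 1 = 6
  Position 0: "we"
  Position 1: "es"
  Position 2: "st"
  Position 3: "te"
  Position 4: "er"
  Position 5: "rn"
Bigrams = "we", "es", "st", "te", "er", "rn"


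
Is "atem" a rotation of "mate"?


Word: "mate", Candidate: "atem"
Method: check if candidate is substring of word+word
"matemate" contains "atem"? Yes
Is rotation = Yes


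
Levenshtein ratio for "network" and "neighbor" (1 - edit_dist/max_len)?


Word 1: "network" (length 7)
Word 2: "neighbor" (length 8)
One optimal edit sequence:
  1. keep 'n'
  2. keep 'e'
  3. insert 'i'  (+1)
  4. insert 'g'  (+1)
  5. substitute 't' -> 'h'  (+1)
  6. substitute 'w' -> 'b'  (+1)
  7. keep 'o'
  8. keep 'r'
  9. delete 'k'  (+1)
Edit distance = 5
Max length = max(7, 8) = 8
Similarity = 1 - 5/8
= 0.3750


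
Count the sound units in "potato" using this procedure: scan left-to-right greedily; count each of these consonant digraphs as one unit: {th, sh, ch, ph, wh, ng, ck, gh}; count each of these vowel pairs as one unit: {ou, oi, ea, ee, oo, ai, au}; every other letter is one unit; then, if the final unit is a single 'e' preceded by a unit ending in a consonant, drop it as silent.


Word: "potato" (6 letters)
Left-to-right scan:
  (1) 'p' (letter)
  (2) 'o' (letter)
  (3) 't' (letter)
  (4) 'a' (letter)
  (5) 't' (letter)
  (6) 'o' (letter)
Units from scan: 6
Sound units = 6 units


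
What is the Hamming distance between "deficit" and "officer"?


Comparing character by character (same length = 7):
  Pos 0: 'd' vs 'o' !=
  Pos 1: 'e' vs 'f' !=
  Pos 2: 'f' vs 'f' =
  Pos 3: 'i' vs 'i' =
  Pos 4: 'c' vs 'c' =
  Pos 5: 'i' vs 'e' !=
  Pos 6: 't' vs 'r' !=
Hamming distance = 4


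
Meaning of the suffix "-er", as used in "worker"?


Suffix: -er
Example: worker = work + -er
Meaning = one who / more


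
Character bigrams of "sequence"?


Word: "sequence" (length 8)
Number of bigrams = 8 - 2 + 1 = 7
  Position 0: "se"
  Position 1: "eq"
  Position 2: "qu"
  Position 3: "ue"
  Position 4: "en"
  Position 5: "nc"
  Position 6: "ce"
Bigrams = "se", "eq", "qu", "ue", "en", "nc", "ce"


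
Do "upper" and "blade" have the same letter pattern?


Pattern of "upper": [0, 1, 1, 2, 3]
Pattern of "blade": [0, 1, 2, 3, 4]
Patterns do not match
Same pattern = No


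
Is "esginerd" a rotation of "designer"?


Word: "designer", Candidate: "esginerd"
Method: check if candidate is substring of word+word
"designerdesigner" contains "esginerd"? No
Is rotation = No


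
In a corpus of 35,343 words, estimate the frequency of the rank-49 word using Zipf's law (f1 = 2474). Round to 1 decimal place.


Zipf's law: f(r) = f(1) / r
f(1) = 2474
f(49) = 2474 / 49
= 50.5 occurrences


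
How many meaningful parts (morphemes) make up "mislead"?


Word: "mislead"
Morphemes: mis- / lead
Each morpheme carries meaning
= 2 morphemes


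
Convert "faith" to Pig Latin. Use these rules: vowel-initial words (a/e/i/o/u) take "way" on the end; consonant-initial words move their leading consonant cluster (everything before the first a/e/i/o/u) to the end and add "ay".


Word: "faith"
Starts with consonant(s) → move to end, add 'ay'
Consonant cluster: "f"
Pig Latin = "aithfay"


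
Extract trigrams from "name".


Word: "name" (length 4)
Number of trigrams = 4 - 3 + 1 = 2
  Position 0: "nam"
  Position 1: "ame"
Trigrams = "nam", "ame"


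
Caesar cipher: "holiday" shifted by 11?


Word: "holiday"
Shift: 11
Each letter → (letter + shift) mod 26:
  'h' (7) + 11 = 18 → 's'
  'o' (14) + 11 = 25 → 'z'
  'l' (11) + 11 = 22 → 'w'
  'i' (8) + 11 = 19 → 't'
  'd' (3) + 11 = 14 → 'o'
  'a' (0) + 11 = 11 → 'l'
  'y' (24) + 11 = 9 → 'j'
Result = "szwtolj"


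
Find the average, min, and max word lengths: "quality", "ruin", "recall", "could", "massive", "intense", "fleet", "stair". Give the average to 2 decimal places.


Lengths: "quality"=7, "ruin"=4, "recall"=6, "could"=5, "massive"=7, "intense"=7, "fleet"=5, "stair"=5
Sum = 46, Count = 8
Average = 46/8 = 5.75
= avg=5.75, min=4, max=7


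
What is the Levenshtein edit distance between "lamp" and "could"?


Word 1: "lamp" (length 4)
Word 2: "could" (length 5)
One optimal edit sequence (insert/delete/substitute each cost 1):
  1. insert 'c'  (+1)
  2. substitute 'l' -> 'o'  (+1)
  3. substitute 'a' -> 'u'  (+1)
  4. substitute 'm' -> 'l'  (+1)
  5. substitute 'p' -> 'd'  (+1)
Total edit operations: 5
Edit distance = 5


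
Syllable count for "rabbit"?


Word: "rabbit"
Syllable breakdown: rab | bit
Counting: 2 parts
= 2 syllables


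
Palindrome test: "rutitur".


Word: "rutitur"
Reversed: "rutitur"
Forward == Backward? rutitur == rutitur
Palindrome = Yes


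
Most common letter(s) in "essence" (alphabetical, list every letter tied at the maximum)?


Word: "essence"
Letter counts:
  'c': 1
  'e': 3
  'n': 1
  's': 2
Maximum count = 3
Most frequent = 'e' (3 times each)


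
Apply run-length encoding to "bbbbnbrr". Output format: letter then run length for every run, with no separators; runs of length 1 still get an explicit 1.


String: "bbbbnbrr"
Scanning for consecutive runs:
  'b' x 4
  'n' x 1
  'b' x 1
  'r' x 2
RLE = "b4n1b1r2"


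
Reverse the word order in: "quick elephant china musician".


Original: "quick elephant china musician"
Words (1..n): quick | elephant | china | musician
Reversed (n..1): musician | china | elephant | quick
Result = "musician china elephant quick"


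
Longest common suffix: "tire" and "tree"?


Word 1: "tire"
Word 2: "tree"
Comparing from end:
  Pos -1: 'e' == 'e'
  Pos -2: 'r' != 'e' (stop)
LCS = "e" (length 1)


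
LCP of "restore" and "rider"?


Word 1: "restore"
Word 2: "rider"
Comparing from start:
  Pos 0: 'r' == 'r'
  Pos 1: 'e' != 'i' (stop)
LCP = "r" (length 1)


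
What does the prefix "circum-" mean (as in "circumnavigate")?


Prefix: circum-
Example: circumnavigate = circum- + navigate
Meaning = around


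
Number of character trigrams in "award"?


Word: "award" (length 5)
Number of 3-grams = length - 3 + 1 = 5 - 3 + 1
= 3


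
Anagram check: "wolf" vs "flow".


Word 1: "wolf" → sorted: flow
Word 2: "flow" → sorted: flow
Same letters? flow == flow
Anagram = Yes


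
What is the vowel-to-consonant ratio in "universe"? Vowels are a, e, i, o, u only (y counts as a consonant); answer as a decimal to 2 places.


Word: "universe"
Vowels (a,e,i,o,u): 4
Consonants: 4
Ratio = 4/4
= 1.00


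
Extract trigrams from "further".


Word: "further" (length 7)
Number of trigrams = 7 - 3 + 1 = 5
  Position 0: "fur"
  Position 1: "urt"
  Position 2: "rth"
  Position 3: "the"
  Position 4: "her"
Trigrams = "fur", "urt", "rth", "the", "her"


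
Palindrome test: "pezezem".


Word: "pezezem"
Reversed: "mezezep"
Forward == Backward? pezezem != mezezep
Palindrome = No


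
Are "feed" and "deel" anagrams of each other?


Word 1: "feed" → sorted: deef
Word 2: "deel" → sorted: deel
Same letters? deef != deel
Anagram = No


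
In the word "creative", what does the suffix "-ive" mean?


Suffix: -ive
Example: creative = create + -ive, with a spelling change
Meaning = tending to


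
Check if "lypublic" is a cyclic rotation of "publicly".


Word: "publicly", Candidate: "lypublic"
Method: check if candidate is substring of word+word
"publiclypublicly" contains "lypublic"? Yes
Is rotation = Yes


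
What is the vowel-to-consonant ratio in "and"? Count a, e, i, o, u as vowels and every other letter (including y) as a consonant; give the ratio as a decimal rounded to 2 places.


Word: "and"
Vowels (a,e,i,o,u): 1
Consonants: 2
Ratio = 1/2
= 0.50


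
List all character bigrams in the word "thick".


Word: "thick" (length 5)
Number of bigrams = 5 - 2 + 1 = 4
  Position 0: "th"
  Position 1: "hi"
  Position 2: "ic"
  Position 3: "ck"
Bigrams = "th", "hi", "ic", "ck"


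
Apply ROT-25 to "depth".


Word: "depth"
Shift: 25
Each letter → (letter + shift) mod 26:
  'd' (3) + 25 = 2 → 'c'
  'e' (4) + 25 = 3 → 'd'
  'p' (15) + 25 = 14 → 'o'
  't' (19) + 25 = 18 → 's'
  'h' (7) + 25 = 6 → 'g'
Result = "cdosg"


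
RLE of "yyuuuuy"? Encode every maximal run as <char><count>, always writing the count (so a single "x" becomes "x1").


String: "yyuuuuy"
Scanning for consecutive runs:
  'y' x 2
  'u' x 4
  'y' x 1
RLE = "y2u4y1"


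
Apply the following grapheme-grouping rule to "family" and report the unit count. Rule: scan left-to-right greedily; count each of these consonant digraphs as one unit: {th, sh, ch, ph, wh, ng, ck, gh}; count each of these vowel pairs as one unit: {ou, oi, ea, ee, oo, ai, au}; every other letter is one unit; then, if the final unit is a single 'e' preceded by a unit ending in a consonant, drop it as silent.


Word: "family" (6 letters)
Left-to-right scan:
  1. 'f' (letter)
  2. 'a' (letter)
  3. 'm' (letter)
  4. 'i' (letter)
  5. 'l' (letter)
  6. 'y' (letter)
Units from scan: 6
Sound units = 6 units


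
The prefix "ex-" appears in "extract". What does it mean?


Prefix: ex-
Example: extract (ex- + tract)
Meaning = out / former


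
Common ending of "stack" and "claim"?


Word 1: "stack"
Word 2: "claim"
Comparing from end:
  Pos -1: 'k' != 'm' (stop)
LCS = "" (length 0)


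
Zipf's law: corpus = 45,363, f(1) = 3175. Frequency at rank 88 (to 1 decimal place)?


Zipf's law: f(r) = f(1) / r
f(1) = 3175
f(88) = 3175 / 88
= 36.1 occurrences


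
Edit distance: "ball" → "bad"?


Word 1: "ball" (length 4)
Word 2: "bad" (length 3)
One optimal edit sequence (insert/delete/substitute each cost 1):
  1. keep 'b'
  2. keep 'a'
  3. delete 'l'  (+1)
  4. substitute 'l' -> 'd'  (+1)
Total edit operations: 2
Edit distance = 2


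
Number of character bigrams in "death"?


Word: "death" (length 5)
Number of 2-grams = length - 2 + 1 = 5 - 2 + 1
= 4


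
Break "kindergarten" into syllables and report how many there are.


Word: "kindergarten"
Syllable breakdown: kin | der | gar | ten
Counting: 4 parts
= 4 syllables


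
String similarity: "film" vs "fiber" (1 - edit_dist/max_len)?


Word 1: "film" (length 4)
Word 2: "fiber" (length 5)
One optimal edit sequence:
  1. keep 'f'
  2. keep 'i'
  3. insert 'b'  (+1)
  4. substitute 'l' -> 'e'  (+1)
  5. substitute 'm' -> 'r'  (+1)
Edit distance = 3
Max length = max(4, 5) = 5
Similarity = 1 - 3/5
= 0.4000


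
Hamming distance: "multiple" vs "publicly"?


Comparing character by character (same length = 8):
  Pos 0: 'm' vs 'p' !=
  Pos 1: 'u' vs 'u' =
  Pos 2: 'l' vs 'b' !=
  Pos 3: 't' vs 'l' !=
  Pos 4: 'i' vs 'i' =
  Pos 5: 'p' vs 'c' !=
  Pos 6: 'l' vs 'l' =
  Pos 7: 'e' vs 'y' !=
Hamming distance = 5


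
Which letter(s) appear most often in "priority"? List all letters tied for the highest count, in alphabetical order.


Word: "priority"
Letter counts:
  'i': 2
  'o': 1
  'p': 1
  'r': 2
  't': 1
  'y': 1
Maximum count = 2
Most frequent = 'i', 'r' (2 times each)


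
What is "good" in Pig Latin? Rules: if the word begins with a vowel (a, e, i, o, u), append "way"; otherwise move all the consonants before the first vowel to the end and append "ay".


Word: "good"
Starts with consonant(s) → move to end, add 'ay'
Consonant cluster: "g"
Pig Latin = "oodgay"


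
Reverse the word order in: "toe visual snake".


Original: "toe visual snake"
Words (1..n): toe | visual | snake
Reversed (n..1): snake | visual | toe
Result = "snake visual toe"


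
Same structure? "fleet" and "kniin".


Pattern of "fleet": [0, 1, 2, 2, 3]
Pattern of "kniin": [0, 1, 2, 2, 1]
Patterns do not match
Same pattern = No


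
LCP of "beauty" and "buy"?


Word 1: "beauty"
Word 2: "buy"
Comparing from start:
  Pos 0: 'b' == 'b'
  Pos 1: 'e' != 'u' (stop)
LCP = "b" (length 1)


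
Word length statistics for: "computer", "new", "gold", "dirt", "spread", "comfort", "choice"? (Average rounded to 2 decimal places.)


Lengths: "computer"=8, "new"=3, "gold"=4, "dirt"=4, "spread"=6, "comfort"=7, "choice"=6
Sum = 38, Count = 7
Average = 38/7 = 5.43
= avg=5.43, min=3, max=8


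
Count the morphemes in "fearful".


Word: "fearful"
Morphemes: fear + -ful
Each morpheme carries meaning
= 2 morphemes


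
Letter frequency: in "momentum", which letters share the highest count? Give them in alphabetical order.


Word: "momentum"
Letter counts:
  'e': 1
  'm': 3
  'n': 1
  'o': 1
  't': 1
  'u': 1
Maximum count = 3
Most frequent = 'm' (3 times each)


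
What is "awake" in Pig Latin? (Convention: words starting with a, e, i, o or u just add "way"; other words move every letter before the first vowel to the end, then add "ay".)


Word: "awake"
Starts with vowel → add 'way'
Pig Latin = "awakeway"


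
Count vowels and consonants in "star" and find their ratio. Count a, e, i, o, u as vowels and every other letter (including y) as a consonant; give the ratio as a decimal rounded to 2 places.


Word: "star"
Vowels (a,e,i,o,u): 1
Consonants: 3
Ratio = 1/3
= 0.33


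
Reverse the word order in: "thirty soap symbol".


Original: "thirty soap symbol"
Words (1..n): thirty | soap | symbol
Reversed (n..1): symbol | soap | thirty
Result = "symbol soap thirty"


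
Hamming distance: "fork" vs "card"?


Comparing character by character (same length = 4):
  Pos 0: 'f' vs 'c' !=
  Pos 1: 'o' vs 'a' !=
  Pos 2: 'r' vs 'r' =
  Pos 3: 'k' vs 'd' !=
Hamming distance = 3


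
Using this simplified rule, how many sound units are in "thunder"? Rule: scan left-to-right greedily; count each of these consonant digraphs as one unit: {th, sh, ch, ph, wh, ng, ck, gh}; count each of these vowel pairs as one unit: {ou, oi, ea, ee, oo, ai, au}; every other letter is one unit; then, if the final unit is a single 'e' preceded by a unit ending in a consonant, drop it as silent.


Word: "thunder" (7 letters)
Left-to-right scan:
  (1) 'th' (digraph)
  (2) 'u' (letter)
  (3) 'n' (letter)
  (4) 'd' (letter)
  (5) 'e' (letter)
  (6) 'r' (letter)
Units from scan: 6
Sound units = 6 units


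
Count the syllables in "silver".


Word: "silver"
Syllable breakdown: sil / ver
Counting: 2 parts
= 2 syllables


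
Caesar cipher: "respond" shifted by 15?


Word: "respond"
Shift: 15
Each letter → (letter + shift) mod 26:
  'r' (17) + 15 = 6 → 'g'
  'e' (4) + 15 = 19 → 't'
  's' (18) + 15 = 7 → 'h'
  'p' (15) + 15 = 4 → 'e'
  'o' (14) + 15 = 3 → 'd'
  'n' (13) + 15 = 2 → 'c'
  'd' (3) + 15 = 18 → 's'
Result = "gthedcs"


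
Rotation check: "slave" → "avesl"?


Word: "slave", Candidate: "avesl"
Method: check if candidate is substring of word+word
"slaveslave" contains "avesl"? Yes
Is rotation = Yes


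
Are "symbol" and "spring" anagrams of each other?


Word 1: "symbol" → sorted: blmosy
Word 2: "spring" → sorted: ginprs
Same letters? blmosy != ginprs
Anagram = No


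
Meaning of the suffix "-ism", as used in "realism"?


Suffix: -ism
Example: realism (real + -ism)
Meaning = belief / practice


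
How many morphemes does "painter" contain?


Word: "painter"
Morphemes: paint | -er
Each morpheme carries meaning
= 2 morphemes


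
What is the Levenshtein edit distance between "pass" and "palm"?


Word 1: "pass" (length 4)
Word 2: "palm" (length 4)
One optimal edit sequence (insert/delete/substitute each cost 1):
  1. keep 'p'
  2. keep 'a'
  3. substitute 's' -> 'l'  (+1)
  4. substitute 's' -> 'm'  (+1)
Total edit operations: 2
Edit distance = 2


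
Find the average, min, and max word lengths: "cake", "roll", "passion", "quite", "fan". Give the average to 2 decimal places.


Lengths: "cake"=4, "roll"=4, "passion"=7, "quite"=5, "fan"=3
Sum = 23, Count = 5
Average = 23/5 = 4.60
= avg=4.60, min=3, max=7


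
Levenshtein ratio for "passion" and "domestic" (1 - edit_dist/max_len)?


Word 1: "passion" (length 7)
Word 2: "domestic" (length 8)
One optimal edit sequence:
  1. insert 'd'  (+1)
  2. substitute 'p' -> 'o'  (+1)
  3. substitute 'a' -> 'm'  (+1)
  4. substitute 's' -> 'e'  (+1)
  5. keep 's'
  6. substitute 'i' -> 't'  (+1)
  7. substitute 'o' -> 'i'  (+1)
  8. substitute 'n' -> 'c'  (+1)
Edit distance = 7
Max length = max(7, 8) = 8
Similarity = 1 - 7/8
= 0.1250


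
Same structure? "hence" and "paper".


Pattern of "hence": [0, 1, 2, 3, 1]
Pattern of "paper": [0, 1, 0, 2, 3]
Patterns do not match
Same pattern = No


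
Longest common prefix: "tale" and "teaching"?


Word 1: "tale"
Word 2: "teaching"
Comparing from start:
  Pos 0: 't' == 't'
  Pos 1: 'a' != 'e' (stop)
LCP = "t" (length 1)


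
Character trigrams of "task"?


Word: "task" (length 4)
Number of trigrams = 4 - 3 + 1 = 2
  Position 0: "tas"
  Position 1: "ask"
Trigrams = "tas", "ask"


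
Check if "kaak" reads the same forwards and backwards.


Word: "kaak"
Reversed: "kaak"
Forward == Backward? kaak == kaak
Palindrome = Yes


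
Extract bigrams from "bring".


Word: "bring" (length 5)
Number of bigrams = 5 - 2 + 1 = 4
  Position 0: "br"
  Position 1: "ri"
  Position 2: "in"
  Position 3: "ng"
Bigrams = "br", "ri", "in", "ng"


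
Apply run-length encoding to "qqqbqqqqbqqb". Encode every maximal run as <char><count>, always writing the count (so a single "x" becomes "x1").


String: "qqqbqqqqbqqb"
Scanning for consecutive runs:
  'q' x 3
  'b' x 1
  'q' x 4
  'b' x 1
  'q' x 2
  'b' x 1
RLE = "q3b1q4b1q2b1"


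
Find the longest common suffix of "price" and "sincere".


Word 1: "price"
Word 2: "sincere"
Comparing from end:
  Pos -1: 'e' == 'e'
  Pos -2: 'c' != 'r' (stop)
LCS = "e" (length 1)


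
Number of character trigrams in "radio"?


Word: "radio" (length 5)
Number of 3-grams = length - 3 + 1 = 5 - 3 + 1
= 3


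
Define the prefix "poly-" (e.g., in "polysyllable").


Prefix: poly-
Example: polysyllable = poly- + syllable
Meaning = many


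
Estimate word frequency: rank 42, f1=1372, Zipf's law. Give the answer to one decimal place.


Zipf's law: f(r) = f(1) / r
f(1) = 1372
f(42) = 1372 / 42
= 32.7 occurrences


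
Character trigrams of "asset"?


Word: "asset" (length 5)
Number of trigrams = 5 - 3 + 1 = 3
  Position 0: "ass"
  Position 1: "sse"
  Position 2: "set"
Trigrams = "ass", "sse", "set"


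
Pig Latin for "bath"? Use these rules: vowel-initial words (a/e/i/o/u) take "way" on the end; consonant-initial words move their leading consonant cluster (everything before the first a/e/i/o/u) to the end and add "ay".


Word: "bath"
Starts with consonant(s) → move to end, add 'ay'
Consonant cluster: "b"
Pig Latin = "athbay"


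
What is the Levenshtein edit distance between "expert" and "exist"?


Word 1: "expert" (length 6)
Word 2: "exist" (length 5)
One optimal edit sequence (insert/delete/substitute each cost 1):
  1. keep 'e'
  2. keep 'x'
  3. delete 'p'  (+1)
  4. substitute 'e' -> 'i'  (+1)
  5. substitute 'r' -> 's'  (+1)
  6. keep 't'
Total edit operations: 3
Edit distance = 3


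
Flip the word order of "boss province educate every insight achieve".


Original: "boss province educate every insight achieve"
Words (1..n): boss | province | educate | every | insight | achieve
Reversed (n..1): achieve | insight | every | educate | province | boss
Result = "achieve insight every educate province boss"


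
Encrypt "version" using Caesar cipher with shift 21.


Word: "version"
Shift: 21
Each letter → (letter + shift) mod 26:
  'v' (21) + 21 = 16 → 'q'
  'e' (4) + 21 = 25 → 'z'
  'r' (17) + 21 = 12 → 'm'
  's' (18) + 21 = 13 → 'n'
  'i' (8) + 21 = 3 → 'd'
  'o' (14) + 21 = 9 → 'j'
  'n' (13) + 21 = 8 → 'i'
Result = "qzmndji"


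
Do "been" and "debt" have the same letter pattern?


Pattern of "been": [0, 1, 1, 2]
Pattern of "debt": [0, 1, 2, 3]
Patterns do not match
Same pattern = No


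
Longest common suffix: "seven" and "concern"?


Word 1: "seven"
Word 2: "concern"
Comparing from end:
  Pos -1: 'n' == 'n'
  Pos -2: 'e' != 'r' (stop)
LCS = "n" (length 1)


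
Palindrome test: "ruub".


Word: "ruub"
Reversed: "buur"
Forward == Backward? ruub != buur
Palindrome = No


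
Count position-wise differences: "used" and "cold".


Comparing character by character (same length = 4):
  Pos 0: 'u' vs 'c' !=
  Pos 1: 's' vs 'o' !=
  Pos 2: 'e' vs 'l' !=
  Pos 3: 'd' vs 'd' =
Hamming distance = 3


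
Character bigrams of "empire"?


Word: "empire" (length 6)
Number of bigrams = 6 - 2 + 1 = 5
  Position 0: "em"
  Position 1: "mp"
  Position 2: "pi"
  Position 3: "ir"
  Position 4: "re"
Bigrams = "em", "mp", "pi", "ir", "re"


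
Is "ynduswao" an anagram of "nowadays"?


Word 1: "nowadays" → sorted: aadnoswy
Word 2: "ynduswao" → sorted: adnosuwy
Same letters? aadnoswy != adnosuwy
Anagram = No


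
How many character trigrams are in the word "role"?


Word: "role" (length 4)
Number of 3-grams = length - 3 + 1 = 4 - 3 + 1
= 2


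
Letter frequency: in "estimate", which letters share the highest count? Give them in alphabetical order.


Word: "estimate"
Letter counts:
  'a': 1
  'e': 2
  'i': 1
  'm': 1
  's': 1
  't': 2
Maximum count = 2
Most frequent = 'e', 't' (2 times each)


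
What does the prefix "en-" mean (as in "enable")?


Prefix: en-
As in: enable -> en- + able
Meaning = cause to / put into


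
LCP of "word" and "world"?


Word 1: "word"
Word 2: "world"
Comparing from start:
  Pos 0: 'w' == 'w'
  Pos 1: 'o' == 'o'
  Pos 2: 'r' == 'r'
  Pos 3: 'd' != 'l' (stop)
LCP = "wor" (length 3)


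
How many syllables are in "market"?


Word: "market"
Syllable breakdown: mar | ket
Counting: 2 parts
= 2 syllables


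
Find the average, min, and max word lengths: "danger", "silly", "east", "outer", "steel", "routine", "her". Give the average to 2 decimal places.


Lengths: "danger"=6, "silly"=5, "east"=4, "outer"=5, "steel"=5, "routine"=7, "her"=3
Sum = 35, Count = 7
Average = 35/7 = 5.00
= avg=5.00, min=3, max=7


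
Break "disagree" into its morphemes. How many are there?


Word: "disagree"
Morphemes: dis- / agree
Each morpheme carries meaning
= 2 morphemes


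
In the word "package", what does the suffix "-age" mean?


Suffix: -age
Example: package (pack + -age)
Meaning = result / collection


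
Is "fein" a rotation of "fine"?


Word: "fine", Candidate: "fein"
Method: check if candidate is substring of word+word
"finefine" contains "fein"? No
Is rotation = No


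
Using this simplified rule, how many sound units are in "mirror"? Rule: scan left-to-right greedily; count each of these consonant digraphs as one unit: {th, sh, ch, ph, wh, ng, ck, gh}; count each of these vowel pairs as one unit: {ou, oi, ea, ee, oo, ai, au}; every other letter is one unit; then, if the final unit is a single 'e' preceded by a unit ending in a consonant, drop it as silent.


Word: "mirror" (6 letters)
Left-to-right scan:
  1. 'm' (letter)
  2. 'i' (letter)
  3. 'r' (letter)
  4. 'r' (letter)
  5. 'o' (letter)
  6. 'r' (letter)
Units from scan: 6
Sound units = 6 units


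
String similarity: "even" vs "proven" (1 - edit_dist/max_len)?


Word 1: "even" (length 4)
Word 2: "proven" (length 6)
One optimal edit sequence:
  1. insert 'p'  (+1)
  2. insert 'r'  (+1)
  3. substitute 'e' -> 'o'  (+1)
  4. keep 'v'
  5. keep 'e'
  6. keep 'n'
Edit distance = 3
Max length = max(4, 6) = 6
Similarity = 1 - 3/6
= 0.5000


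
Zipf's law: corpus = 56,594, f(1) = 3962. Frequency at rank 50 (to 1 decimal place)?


Zipf's law: f(r) = f(1) / r
f(1) = 3962
f(50) = 3962 / 50
= 79.2 occurrences


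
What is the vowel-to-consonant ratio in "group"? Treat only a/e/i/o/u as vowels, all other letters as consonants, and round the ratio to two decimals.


Word: "group"
Vowels (a,e,i,o,u): 2
Consonants: 3
Ratio = 2/3
= 0.67


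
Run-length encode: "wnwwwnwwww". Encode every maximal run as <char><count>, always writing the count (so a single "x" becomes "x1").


String: "wnwwwnwwww"
Scanning for consecutive runs:
  'w' x 1
  'n' x 1
  'w' x 3
  'n' x 1
  'w' x 4
RLE = "w1n1w3n1w4"


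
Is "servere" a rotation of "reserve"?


Word: "reserve", Candidate: "servere"
Method: check if candidate is substring of word+word
"reservereserve" contains "servere"? Yes
Is rotation = Yes


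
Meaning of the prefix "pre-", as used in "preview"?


Prefix: pre-
Example: preview = pre- + view
Meaning = before


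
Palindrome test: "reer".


Word: "reer"
Reversed: "reer"
Forward == Backward? reer == reer
Palindrome = Yes


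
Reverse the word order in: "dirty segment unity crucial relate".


Original: "dirty segment unity crucial relate"
Words (1..n): dirty | segment | unity | crucial | relate
Reversed (n..1): relate | crucial | unity | segment | dirty
Result = "relate crucial unity segment dirty"


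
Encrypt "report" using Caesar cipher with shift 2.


Word: "report"
Shift: 2
Each letter → (letter + shift) mod 26:
  'r' (17) + 2 = 19 → 't'
  'e' (4) + 2 = 6 → 'g'
  'p' (15) + 2 = 17 → 'r'
  'o' (14) + 2 = 16 → 'q'
  'r' (17) + 2 = 19 → 't'
  't' (19) + 2 = 21 → 'v'
Result = "tgrqtv"


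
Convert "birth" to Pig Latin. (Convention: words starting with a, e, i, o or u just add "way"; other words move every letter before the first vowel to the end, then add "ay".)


Word: "birth"
Starts with consonant(s) → move to end, add 'ay'
Consonant cluster: "b"
Pig Latin = "irthbay"


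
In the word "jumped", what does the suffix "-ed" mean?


Suffix: -ed
As in: jumped -> jump + -ed
Meaning = past tense


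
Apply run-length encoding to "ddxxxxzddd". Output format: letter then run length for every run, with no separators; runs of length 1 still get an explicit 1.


String: "ddxxxxzddd"
Scanning for consecutive runs:
  'd' x 2
  'x' x 4
  'z' x 1
  'd' x 3
RLE = "d2x4z1d3"


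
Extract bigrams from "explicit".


Word: "explicit" (length 8)
Number of bigrams = 8 - 2 + 1 = 7
  Position 0: "ex"
  Position 1: "xp"
  Position 2: "pl"
  Position 3: "li"
  Position 4: "ic"
  Position 5: "ci"
  Position 6: "it"
Bigrams = "ex", "xp", "pl", "li", "ic", "ci", "it"


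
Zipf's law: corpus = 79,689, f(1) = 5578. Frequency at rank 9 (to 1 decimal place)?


Zipf's law: f(r) = f(1) / r
f(1) = 5578
f(9) = 5578 / 9
= 619.8 occurrences


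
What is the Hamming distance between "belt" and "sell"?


Comparing character by character (same length = 4):
  Pos 0: 'b' vs 's' !=
  Pos 1: 'e' vs 'e' =
  Pos 2: 'l' vs 'l' =
  Pos 3: 't' vs 'l' !=
Hamming distance = 2


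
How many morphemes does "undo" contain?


Word: "undo"
Morphemes: un- / do
Each morpheme carries meaning
= 2 morphemes


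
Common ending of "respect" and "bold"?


Word 1: "respect"
Word 2: "bold"
Comparing from end:
  Pos -1: 't' != 'd' (stop)
LCS = "" (length 0)


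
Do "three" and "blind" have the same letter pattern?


Pattern of "three": [0, 1, 2, 3, 3]
Pattern of "blind": [0, 1, 2, 3, 4]
Patterns do not match
Same pattern = No


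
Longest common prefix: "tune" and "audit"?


Word 1: "tune"
Word 2: "audit"
Comparing from start:
  Pos 0: 't' != 'a' (stop)
LCP = "" (length 0)


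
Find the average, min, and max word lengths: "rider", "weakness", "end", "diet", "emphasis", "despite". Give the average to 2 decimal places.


Lengths: "rider"=5, "weakness"=8, "end"=3, "diet"=4, "emphasis"=8, "despite"=7
Sum = 35, Count = 6
Average = 35/6 = 5.83
= avg=5.83, min=3, max=8


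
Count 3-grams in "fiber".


Word: "fiber" (length 5)
Number of 3-grams = length - 3 + 1 = 5 - 3 + 1
= 3


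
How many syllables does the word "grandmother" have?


Word: "grandmother"
Syllable breakdown: grand | moth | er
Counting: 3 parts
= 3 syllables


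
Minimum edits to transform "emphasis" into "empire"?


Word 1: "emphasis" (length 8)
Word 2: "empire" (length 6)
One optimal edit sequence (insert/delete/substitute each cost 1):
  1. keep 'e'
  2. keep 'm'
  3. keep 'p'
  4. delete 'h'  (+1)
  5. delete 'a'  (+1)
  6. substitute 's' -> 'i'  (+1)
  7. substitute 'i' -> 'r'  (+1)
  8. substitute 's' -> 'e'  (+1)
Total edit operations: 5
Edit distance = 5


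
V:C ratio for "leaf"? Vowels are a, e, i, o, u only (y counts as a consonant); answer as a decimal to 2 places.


Word: "leaf"
Vowels (a,e,i,o,u): 2
Consonants: 2
Ratio = 2/2
= 1.00


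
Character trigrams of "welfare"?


Word: "welfare" (length 7)
Number of trigrams = 7 - 3 + 1 = 5
  Position 0: "wel"
  Position 1: "elf"
  Position 2: "lfa"
  Position 3: "far"
  Position 4: "are"
Trigrams = "wel", "elf", "lfa", "far", "are"


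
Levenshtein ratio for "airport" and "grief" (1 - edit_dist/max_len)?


Word 1: "airport" (length 7)
Word 2: "grief" (length 5)
One optimal edit sequence:
  1. delete 'a'  (+1)
  2. substitute 'i' -> 'g'  (+1)
  3. keep 'r'
  4. delete 'p'  (+1)
  5. substitute 'o' -> 'i'  (+1)
  6. substitute 'r' -> 'e'  (+1)
  7. substitute 't' -> 'f'  (+1)
Edit distance = 6
Max length = max(7, 5) = 7
Similarity = 1 - 6/7
= 0.1429


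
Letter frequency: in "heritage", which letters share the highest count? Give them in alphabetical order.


Word: "heritage"
Letter counts:
  'a': 1
  'e': 2
  'g': 1
  'h': 1
  'i': 1
  'r': 1
  't': 1
Maximum count = 2
Most frequent = 'e' (2 times each)


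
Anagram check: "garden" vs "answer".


Word 1: "garden" → sorted: adegnr
Word 2: "answer" → sorted: aenrsw
Same letters? adegnr != aenrsw
Anagram = No


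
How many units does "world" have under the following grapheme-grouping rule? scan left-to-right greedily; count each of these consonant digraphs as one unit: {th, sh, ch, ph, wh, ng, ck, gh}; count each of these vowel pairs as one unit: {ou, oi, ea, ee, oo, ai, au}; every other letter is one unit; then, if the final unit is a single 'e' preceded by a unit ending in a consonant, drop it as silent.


Word: "world" (5 letters)
Left-to-right scan:
  1. 'w' (letter)
  2. 'o' (letter)
  3. 'r' (letter)
  4. 'l' (letter)
  5. 'd' (letter)
Units from scan: 5
Sound units = 5 units


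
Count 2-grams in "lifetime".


Word: "lifetime" (length 8)
Number of 2-grams = length - 2 + 1 = 8 - 2 + 1
= 7


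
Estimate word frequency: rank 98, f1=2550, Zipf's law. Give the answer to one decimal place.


Zipf's law: f(r) = f(1) / r
f(1) = 2550
f(98) = 2550 / 98
= 26.0 occurrences


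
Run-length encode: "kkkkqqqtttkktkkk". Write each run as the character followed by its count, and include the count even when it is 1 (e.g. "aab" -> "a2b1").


String: "kkkkqqqtttkktkkk"
Scanning for consecutive runs:
  'k' x 4
  'q' x 3
  't' x 3
  'k' x 2
  't' x 1
  'k' x 3
RLE = "k4q3t3k2t1k3"


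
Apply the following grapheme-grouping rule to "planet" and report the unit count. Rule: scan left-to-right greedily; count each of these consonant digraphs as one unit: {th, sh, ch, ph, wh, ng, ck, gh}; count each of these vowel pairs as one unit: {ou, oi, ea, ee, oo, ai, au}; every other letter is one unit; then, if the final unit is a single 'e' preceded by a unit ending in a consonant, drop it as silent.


Word: "planet" (6 letters)
Left-to-right scan:
  (1) 'p' (letter)
  (2) 'l' (letter)
  (3) 'a' (letter)
  (4) 'n' (letter)
  (5) 'e' (letter)
  (6) 't' (letter)
Units from scan: 6
Sound units = 6 units


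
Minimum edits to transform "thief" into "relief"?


Word 1: "thief" (length 5)
Word 2: "relief" (length 6)
One optimal edit sequence (insert/delete/substitute each cost 1):
  1. insert 'r'  (+1)
  2. substitute 't' -> 'e'  (+1)
  3. substitute 'h' -> 'l'  (+1)
  4. keep 'i'
  5. keep 'e'
  6. keep 'f'
Total edit operations: 3
Edit distance = 3


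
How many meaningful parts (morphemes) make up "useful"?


Word: "useful"
Morphemes: use | -ful
Each morpheme carries meaning
= 2 morphemes


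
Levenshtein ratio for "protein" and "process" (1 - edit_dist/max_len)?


Word 1: "protein" (length 7)
Word 2: "process" (length 7)
One optimal edit sequence:
  1. keep 'p'
  2. keep 'r'
  3. keep 'o'
  4. substitute 't' -> 'c'  (+1)
  5. keep 'e'
  6. substitute 'i' -> 's'  (+1)
  7. substitute 'n' -> 's'  (+1)
Edit distance = 3
Max length = max(7, 7) = 7
Similarity = 1 - 3/7
= 0.5714


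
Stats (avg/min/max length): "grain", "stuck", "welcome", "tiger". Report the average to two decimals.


Lengths: "grain"=5, "stuck"=5, "welcome"=7, "tiger"=5
Sum = 22, Count = 4
Average = 22/4 = 5.50
= avg=5.50, min=5, max=7


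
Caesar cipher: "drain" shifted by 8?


Word: "drain"
Shift: 8
Each letter → (letter + shift) mod 26:
  'd' (3) + 8 = 11 → 'l'
  'r' (17) + 8 = 25 → 'z'
  'a' (0) + 8 = 8 → 'i'
  'i' (8) + 8 = 16 → 'q'
  'n' (13) + 8 = 21 → 'v'
Result = "lziqv"


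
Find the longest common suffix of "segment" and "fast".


Word 1: "segment"
Word 2: "fast"
Comparing from end:
  Pos -1: 't' == 't'
  Pos -2: 'n' != 's' (stop)
LCS = "t" (length 1)


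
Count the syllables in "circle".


Word: "circle"
Syllable breakdown: cir-cle
Counting: 2 parts
= 2 syllables


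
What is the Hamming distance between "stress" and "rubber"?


Comparing character by character (same length = 6):
  Pos 0: 's' vs 'r' !=
  Pos 1: 't' vs 'u' !=
  Pos 2: 'r' vs 'b' !=
  Pos 3: 'e' vs 'b' !=
  Pos 4: 's' vs 'e' !=
  Pos 5: 's' vs 'r' !=
Hamming distance = 6


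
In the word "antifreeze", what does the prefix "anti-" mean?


Prefix: anti-
Example: antifreeze (anti- + freeze)
Meaning = against


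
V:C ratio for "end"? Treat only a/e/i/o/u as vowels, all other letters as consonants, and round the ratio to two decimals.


Word: "end"
Vowels (a,e,i,o,u): 1
Consonants: 2
Ratio = 1/2
= 0.50


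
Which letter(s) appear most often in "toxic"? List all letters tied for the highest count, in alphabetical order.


Word: "toxic"
Letter counts:
  'c': 1
  'i': 1
  'o': 1
  't': 1
  'x': 1
Maximum count = 1
Most frequent = 'c', 'i', 'o', 't', 'x' (1 time each)


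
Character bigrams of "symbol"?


Word: "symbol" (length 6)
Number of bigrams = 6 - 2 + 1 = 5
  Position 0: "sy"
  Position 1: "ym"
  Position 2: "mb"
  Position 3: "bo"
  Position 4: "ol"
Bigrams = "sy", "ym", "mb", "bo", "ol"


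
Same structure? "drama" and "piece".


Pattern of "drama": [0, 1, 2, 3, 2]
Pattern of "piece": [0, 1, 2, 3, 2]
Patterns match
Same pattern = Yes


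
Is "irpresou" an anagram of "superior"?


Word 1: "superior" → sorted: eioprrsu
Word 2: "irpresou" → sorted: eioprrsu
Same letters? eioprrsu == eioprrsu
Anagram = Yes


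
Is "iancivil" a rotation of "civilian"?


Word: "civilian", Candidate: "iancivil"
Method: check if candidate is substring of word+word
"civiliancivilian" contains "iancivil"? Yes
Is rotation = Yes


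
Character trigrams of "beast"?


Word: "beast" (length 5)
Number of trigrams = 5 - 3 + 1 = 3
  Position 0: "bea"
  Position 1: "eas"
  Position 2: "ast"
Trigrams = "bea", "eas", "ast"


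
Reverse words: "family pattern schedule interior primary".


Original: "family pattern schedule interior primary"
Words (1..n): family | pattern | schedule | interior | primary
Reversed (n..1): primary | interior | schedule | pattern | family
Result = "primary interior schedule pattern family"


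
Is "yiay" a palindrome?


Word: "yiay"
Reversed: "yaiy"
Forward == Backward? yiay != yaiy
Palindrome = No


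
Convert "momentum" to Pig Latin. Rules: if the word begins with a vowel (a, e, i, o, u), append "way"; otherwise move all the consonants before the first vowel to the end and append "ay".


Word: "momentum"
Starts with consonant(s) → move to end, add 'ay'
Consonant cluster: "m"
Pig Latin = "omentummay"


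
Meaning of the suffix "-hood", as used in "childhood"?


Suffix: -hood
As in: childhood -> child + -hood
Meaning = state / condition


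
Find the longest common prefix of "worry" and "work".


Word 1: "worry"
Word 2: "work"
Comparing from start:
  Pos 0: 'w' == 'w'
  Pos 1: 'o' == 'o'
  Pos 2: 'r' == 'r'
  Pos 3: 'r' != 'k' (stop)
LCP = "wor" (length 3)


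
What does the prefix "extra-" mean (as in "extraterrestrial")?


Prefix: extra-
Example: extraterrestrial (extra- + terrestrial)
Meaning = beyond


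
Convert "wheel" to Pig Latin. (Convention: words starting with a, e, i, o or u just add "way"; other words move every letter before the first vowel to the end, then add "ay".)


Word: "wheel"
Starts with consonant(s) → move to end, add 'ay'
Consonant cluster: "wh"
Pig Latin = "eelwhay"


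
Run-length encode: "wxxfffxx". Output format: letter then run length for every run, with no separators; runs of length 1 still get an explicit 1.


String: "wxxfffxx"
Scanning for consecutive runs:
  'w' x 1
  'x' x 2
  'f' x 3
  'x' x 2
RLE = "w1x2f3x2"


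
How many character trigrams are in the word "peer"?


Word: "peer" (length 4)
Number of 3-grams = length - 3 + 1 = 4 - 3 + 1
= 2


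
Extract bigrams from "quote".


Word: "quote" (length 5)
Number of bigrams = 5 - 2 + 1 = 4
  Position 0: "qu"
  Position 1: "uo"
  Position 2: "ot"
  Position 3: "te"
Bigrams = "qu", "uo", "ot", "te"


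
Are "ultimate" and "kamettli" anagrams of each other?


Word 1: "ultimate" → sorted: aeilmttu
Word 2: "kamettli" → sorted: aeiklmtt
Same letters? aeilmttu != aeiklmtt
Anagram = No


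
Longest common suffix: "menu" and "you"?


Word 1: "menu"
Word 2: "you"
Comparing from end:
  Pos -1: 'u' == 'u'
  Pos -2: 'n' != 'o' (stop)
LCS = "u" (length 1)


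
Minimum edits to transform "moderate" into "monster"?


Word 1: "moderate" (length 8)
Word 2: "monster" (length 7)
One optimal edit sequence (insert/delete/substitute each cost 1):
  1. keep 'm'
  2. keep 'o'
  3. delete 'd'  (+1)
  4. delete 'e'  (+1)
  5. substitute 'r' -> 'n'  (+1)
  6. substitute 'a' -> 's'  (+1)
  7. keep 't'
  8. keep 'e'
  9. insert 'r'  (+1)
Total edit operations: 5
Edit distance = 5


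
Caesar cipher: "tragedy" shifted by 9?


Word: "tragedy"
Shift: 9
Each letter → (letter + shift) mod 26:
  't' (19) + 9 = 2 → 'c'
  'r' (17) + 9 = 0 → 'a'
  'a' (0) + 9 = 9 → 'j'
  'g' (6) + 9 = 15 → 'p'
  'e' (4) + 9 = 13 → 'n'
  'd' (3) + 9 = 12 → 'm'
  'y' (24) + 9 = 7 → 'h'
Result = "cajpnmh"


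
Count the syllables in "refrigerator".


Word: "refrigerator"
Syllable breakdown: re · frig · er · a · tor
Counting: 5 parts
= 5 syllables
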